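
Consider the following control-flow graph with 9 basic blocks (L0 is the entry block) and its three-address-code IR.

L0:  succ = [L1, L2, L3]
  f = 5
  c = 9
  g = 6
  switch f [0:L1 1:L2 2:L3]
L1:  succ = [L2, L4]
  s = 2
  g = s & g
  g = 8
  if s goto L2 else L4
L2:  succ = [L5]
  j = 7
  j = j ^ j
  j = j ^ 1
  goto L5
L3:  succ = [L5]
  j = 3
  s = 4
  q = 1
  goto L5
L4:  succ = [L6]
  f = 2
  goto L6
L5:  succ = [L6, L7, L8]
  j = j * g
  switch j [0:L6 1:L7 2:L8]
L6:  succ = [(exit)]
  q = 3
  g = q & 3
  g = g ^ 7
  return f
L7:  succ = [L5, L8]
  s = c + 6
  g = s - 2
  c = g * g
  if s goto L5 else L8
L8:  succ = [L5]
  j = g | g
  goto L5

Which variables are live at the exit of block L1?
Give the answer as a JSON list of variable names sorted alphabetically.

Answer: ["c", "f", "g"]

Working:
Block summaries:
  L0 def {c,f,g} use ∅
  L1 def {g,s} use {g}
  L2 def {j} use ∅
  L3 def {j,q,s} use ∅
  L4 def {f} use ∅
  L5 def {j} use {g,j}
  L6 def {g,q} use {f}
  L7 def {c,g,s} use {c}
  L8 def {j} use {g}

Backward fixpoint:
  L0 li=∅ lo={c,f,g}
  L1 li={c,f,g} lo={c,f,g}
  L2 li={c,f,g} lo={c,f,g,j}
  L3 li={c,f,g} lo={c,f,g,j}
  L4 li=∅ lo={f}
  L5 li={c,f,g,j} lo={c,f,g,j}
  L6 li={f} lo=∅
  L7 li={c,f,j} lo={c,f,g,j}
  L8 li={c,f,g} lo={c,f,g,j}

live-out(L1) = ["c", "f", "g"]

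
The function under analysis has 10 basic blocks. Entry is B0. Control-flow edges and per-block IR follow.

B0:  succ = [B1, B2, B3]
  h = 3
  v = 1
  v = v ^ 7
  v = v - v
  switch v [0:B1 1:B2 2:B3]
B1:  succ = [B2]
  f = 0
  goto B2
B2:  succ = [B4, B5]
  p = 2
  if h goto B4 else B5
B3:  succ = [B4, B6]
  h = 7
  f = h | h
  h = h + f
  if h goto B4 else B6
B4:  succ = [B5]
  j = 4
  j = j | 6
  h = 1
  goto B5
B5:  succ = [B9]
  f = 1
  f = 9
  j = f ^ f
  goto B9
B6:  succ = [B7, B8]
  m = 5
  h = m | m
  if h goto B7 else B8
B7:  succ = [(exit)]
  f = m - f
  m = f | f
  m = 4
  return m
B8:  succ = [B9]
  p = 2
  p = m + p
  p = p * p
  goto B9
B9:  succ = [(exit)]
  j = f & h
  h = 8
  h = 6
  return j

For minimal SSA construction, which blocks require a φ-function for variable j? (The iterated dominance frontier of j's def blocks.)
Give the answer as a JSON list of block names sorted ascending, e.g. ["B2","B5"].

Answer: ["B5", "B9"]

Derivation:
idom tree: B1←B0 B2←B0 B3←B0 B4←B0 B5←B0 B6←B3 B7←B6 B8←B6 B9←B0
Join-block Dom:
  B2: preds {B0,B1}: {B0} ∩ {B0,B1} = {B0}; idom=B0
  B4: preds {B2,B3}: {B0,B2} ∩ {B0,B3} = {B0}; idom=B0
  B5: preds {B2,B4}: {B0,B2} ∩ {B0,B4} = {B0}; idom=B0
  B9: preds {B5,B8}: {B0,B5} ∩ {B0,B3,B6,B8} = {B0}; idom=B0

DF derivation:
  join B2 pred B0: · stop@B0
  join B2 pred B1: B1 stop@B0
  join B4 pred B2: B2 stop@B0
  join B4 pred B3: B3 stop@B0
  join B5 pred B2: B2 stop@B0
  join B5 pred B4: B4 stop@B0
  join B9 pred B5: B5 stop@B0
  join B9 pred B8: B8→B6→B3 stop@B0
  B0 → ∅
  B1 → {B2}
  B2 → {B4,B5}
  B3 → {B4,B9}
  B4 → {B5}
  B5 → {B9}
  B6 → {B9}
  B7 → ∅
  B8 → {B9}
  B9 → ∅

φ for j: defs {B4,B5,B9}
  DF⁺ = {B5,B9}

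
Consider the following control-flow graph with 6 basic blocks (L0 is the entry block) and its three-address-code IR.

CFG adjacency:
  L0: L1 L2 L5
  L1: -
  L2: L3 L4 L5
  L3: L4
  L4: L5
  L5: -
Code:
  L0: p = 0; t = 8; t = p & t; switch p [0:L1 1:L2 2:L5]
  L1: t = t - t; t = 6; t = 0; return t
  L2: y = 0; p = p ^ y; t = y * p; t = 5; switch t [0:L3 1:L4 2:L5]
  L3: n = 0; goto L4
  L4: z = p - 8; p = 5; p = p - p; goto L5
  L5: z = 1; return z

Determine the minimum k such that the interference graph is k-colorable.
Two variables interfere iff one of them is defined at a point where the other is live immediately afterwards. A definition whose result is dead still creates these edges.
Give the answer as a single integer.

Per-block:
  L0: {p,t} / ∅
  L1: {t} / {t}
  L2: {p,t,y} / {p}
  L3: {n} / ∅
  L4: {p,z} / {p}
  L5: {z} / ∅

Live sets:
  live L0: ∅→{p,t}
  live L1: {t}→∅
  live L2: {p}→{p}
  live L3: {p}→{p}
  live L4: {p}→∅
  live L5: ∅→∅

Conflict graph:
  n — {p}
  p — {n,t,y}
  t — {p}
  y — {p}
  z — ∅

Chromatic number:
  {n,p} pairwise interfere (2-clique) ⇒ χ ≥ 2
  2-colouring: c0={p,z}  c1={n,t,y}
  χ = 2

Answer: 2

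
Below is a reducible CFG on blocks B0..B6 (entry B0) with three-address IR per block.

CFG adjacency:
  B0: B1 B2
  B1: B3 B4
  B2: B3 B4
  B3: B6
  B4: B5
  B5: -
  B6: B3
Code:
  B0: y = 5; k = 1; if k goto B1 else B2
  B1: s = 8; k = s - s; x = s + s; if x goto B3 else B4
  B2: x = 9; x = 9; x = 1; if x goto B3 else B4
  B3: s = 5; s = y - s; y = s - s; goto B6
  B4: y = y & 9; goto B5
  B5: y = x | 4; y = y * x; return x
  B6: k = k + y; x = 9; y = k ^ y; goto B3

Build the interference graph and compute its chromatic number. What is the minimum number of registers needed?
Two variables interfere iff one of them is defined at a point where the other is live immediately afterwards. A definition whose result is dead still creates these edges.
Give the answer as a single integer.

Answer: 3

Working:
def/use:
  B0: def={k,y} ue=∅
  B1: def={k,s,x} ue=∅
  B2: def={x} ue=∅
  B3: def={s,y} ue={y}
  B4: def={y} ue={y}
  B5: def={y} ue={x}
  B6: def={k,x,y} ue={k,y}

Liveness:
  B0: in=∅ out={k,y}
  B1: in={y} out={k,x,y}
  B2: in={k,y} out={k,x,y}
  B3: in={k,y} out={k,y}
  B4: in={x,y} out={x}
  B5: in={x} out=∅
  B6: in={k,y} out={k,y}

Interfere edges:
  k: {s,x,y}
  s: {k,y}
  x: {k,y}
  y: {k,s,x}

Registers:
  clique {k,s,y} ⇒ need ≥ 3
  assign k→R0 s→R2 x→R2 y→R1 — no edge inside a register ⇒ χ ≤ 3
  χ = 3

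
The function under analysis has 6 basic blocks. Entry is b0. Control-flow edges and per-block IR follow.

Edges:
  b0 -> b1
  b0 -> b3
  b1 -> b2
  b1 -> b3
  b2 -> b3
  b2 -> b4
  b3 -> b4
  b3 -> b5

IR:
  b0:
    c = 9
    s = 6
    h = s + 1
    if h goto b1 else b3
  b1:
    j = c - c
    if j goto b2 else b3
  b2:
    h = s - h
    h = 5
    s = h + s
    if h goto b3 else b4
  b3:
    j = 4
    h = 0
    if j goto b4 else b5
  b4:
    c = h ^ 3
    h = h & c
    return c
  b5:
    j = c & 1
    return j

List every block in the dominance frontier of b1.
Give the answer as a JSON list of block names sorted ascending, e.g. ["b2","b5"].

Answer: ["b3", "b4"]

Working:
idom tree: b1←b0 b2←b1 b3←b0 b4←b0 b5←b3
Join-block Dom:
  b3: preds {b0,b1,b2}: {b0} ∩ {b0,b1} ∩ {b0,b1,b2} = {b0}; idom=b0
  b4: preds {b2,b3}: {b0,b1,b2} ∩ {b0,b3} = {b0}; idom=b0

DF derivation:
  join b3 pred b0: · stop@b0
  join b3 pred b1: b1 stop@b0
  join b3 pred b2: b2→b1 stop@b0
  join b4 pred b2: b2→b1 stop@b0
  join b4 pred b3: b3 stop@b0
  b0: DF=∅
  b1: DF={b3,b4}
  b2: DF={b3,b4}
  b3: DF={b4}
  b4: DF=∅
  b5: DF=∅

DF(b1) = ["b3", "b4"]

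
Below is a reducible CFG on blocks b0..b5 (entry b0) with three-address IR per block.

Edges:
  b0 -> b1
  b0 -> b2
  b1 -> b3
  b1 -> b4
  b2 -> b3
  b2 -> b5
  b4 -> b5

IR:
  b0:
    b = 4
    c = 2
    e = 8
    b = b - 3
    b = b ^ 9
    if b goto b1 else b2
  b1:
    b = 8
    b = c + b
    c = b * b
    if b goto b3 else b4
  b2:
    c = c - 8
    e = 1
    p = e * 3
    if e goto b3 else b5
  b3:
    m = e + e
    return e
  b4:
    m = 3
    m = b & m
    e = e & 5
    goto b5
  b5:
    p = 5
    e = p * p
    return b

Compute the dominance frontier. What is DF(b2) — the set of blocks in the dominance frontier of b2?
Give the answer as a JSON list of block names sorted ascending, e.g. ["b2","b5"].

idom tree: b1←b0 b2←b0 b3←b0 b4←b1 b5←b0
Dom∩ at merges:
  b3: preds {b1,b2}: {b0,b1} ∩ {b0,b2} = {b0}; idom=b0
  b5: preds {b2,b4}: {b0,b2} ∩ {b0,b1,b4} = {b0}; idom=b0

Frontier:
  join b3 pred b1: b1 stop@b0
  join b3 pred b2: b2 stop@b0
  join b5 pred b2: b2 stop@b0
  join b5 pred b4: b4→b1 stop@b0
  b0: DF=∅
  b1: DF={b3,b5}
  b2: DF={b3,b5}
  b3: DF=∅
  b4: DF={b5}
  b5: DF=∅

DF(b2) = ["b3", "b5"]

Answer: ["b3", "b5"]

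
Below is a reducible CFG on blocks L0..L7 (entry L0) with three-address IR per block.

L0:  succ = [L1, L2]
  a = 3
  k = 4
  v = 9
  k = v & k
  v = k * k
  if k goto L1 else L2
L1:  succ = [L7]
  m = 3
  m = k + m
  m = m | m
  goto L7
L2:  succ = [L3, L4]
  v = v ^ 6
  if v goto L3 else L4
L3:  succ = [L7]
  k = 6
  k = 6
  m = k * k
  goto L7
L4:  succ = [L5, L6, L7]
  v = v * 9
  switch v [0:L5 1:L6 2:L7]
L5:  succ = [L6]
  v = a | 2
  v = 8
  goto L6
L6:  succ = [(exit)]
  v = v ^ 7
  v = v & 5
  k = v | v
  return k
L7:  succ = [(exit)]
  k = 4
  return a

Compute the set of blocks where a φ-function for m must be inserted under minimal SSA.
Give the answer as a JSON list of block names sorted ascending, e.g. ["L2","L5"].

Answer: ["L7"]

Analysis:
idom tree: L1←L0 L2←L0 L3←L2 L4←L2 L5←L4 L6←L4 L7←L0
Dom at joins:
  L6: preds {L4,L5}: {L0,L2,L4} ∩ {L0,L2,L4,L5} = {L0,L2,L4}; idom=L4
  L7: preds {L1,L3,L4}: {L0,L1} ∩ {L0,L2,L3} ∩ {L0,L2,L4} = {L0}; idom=L0

Frontier:
  L6←L4: walk · to L4
  L6←L5: walk L5 to L4
  L7←L1: walk L1 to L0
  L7←L3: walk L3→L2 to L0
  L7←L4: walk L4→L2 to L0
  L0: DF=∅
  L1: DF={L7}
  L2: DF={L7}
  L3: DF={L7}
  L4: DF={L7}
  L5: DF={L6}
  L6: DF=∅
  L7: DF=∅

φ for m: defs {L1,L3}
  DF⁺ = {L7}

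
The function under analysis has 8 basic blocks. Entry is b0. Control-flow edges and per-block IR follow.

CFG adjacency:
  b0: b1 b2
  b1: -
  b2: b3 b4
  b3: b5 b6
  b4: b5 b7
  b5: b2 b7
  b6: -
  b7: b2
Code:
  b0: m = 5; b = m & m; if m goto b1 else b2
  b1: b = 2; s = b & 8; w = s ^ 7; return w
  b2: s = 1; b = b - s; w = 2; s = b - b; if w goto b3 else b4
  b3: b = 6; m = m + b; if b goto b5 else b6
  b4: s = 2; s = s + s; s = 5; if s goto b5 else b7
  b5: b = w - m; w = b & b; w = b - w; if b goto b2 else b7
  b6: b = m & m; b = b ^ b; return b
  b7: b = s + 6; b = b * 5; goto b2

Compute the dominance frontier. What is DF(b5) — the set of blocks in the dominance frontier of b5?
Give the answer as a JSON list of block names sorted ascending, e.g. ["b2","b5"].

Answer: ["b2", "b7"]

Analysis:
idom tree: b1←b0 b2←b0 b3←b2 b4←b2 b5←b2 b6←b3 b7←b2
Dom∩ at merges:
  b2: preds {b0,b5,b7}: {b0} ∩ {b0,b2,b5} ∩ {b0,b2,b7} = {b0}; idom=b0
  b5: preds {b3,b4}: {b0,b2,b3} ∩ {b0,b2,b4} = {b0,b2}; idom=b2
  b7: preds {b4,b5}: {b0,b2,b4} ∩ {b0,b2,b5} = {b0,b2}; idom=b2

DF walk-up:
  join b2 pred b0: · stop@b0
  join b2 pred b5: b5→b2 stop@b0
  join b2 pred b7: b7→b2 stop@b0
  join b5 pred b3: b3 stop@b2
  join b5 pred b4: b4 stop@b2
  join b7 pred b4: b4 stop@b2
  join b7 pred b5: b5 stop@b2
  b0: DF=∅
  b1: DF=∅
  b2: DF={b2}
  b3: DF={b5}
  b4: DF={b5,b7}
  b5: DF={b2,b7}
  b6: DF=∅
  b7: DF={b2}

DF(b5) = ["b2", "b7"]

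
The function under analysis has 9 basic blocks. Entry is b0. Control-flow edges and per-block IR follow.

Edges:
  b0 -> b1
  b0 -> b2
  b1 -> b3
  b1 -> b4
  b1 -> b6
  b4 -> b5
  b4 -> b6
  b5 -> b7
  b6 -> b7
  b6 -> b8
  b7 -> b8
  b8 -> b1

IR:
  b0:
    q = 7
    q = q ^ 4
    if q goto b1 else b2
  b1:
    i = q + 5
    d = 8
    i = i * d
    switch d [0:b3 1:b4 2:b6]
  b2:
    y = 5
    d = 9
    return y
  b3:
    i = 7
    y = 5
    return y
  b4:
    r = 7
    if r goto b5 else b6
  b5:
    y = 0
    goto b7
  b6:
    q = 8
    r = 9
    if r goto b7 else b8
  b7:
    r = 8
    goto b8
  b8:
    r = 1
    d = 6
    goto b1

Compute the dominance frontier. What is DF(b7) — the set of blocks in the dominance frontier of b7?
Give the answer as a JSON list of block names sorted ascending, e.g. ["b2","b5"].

idom tree: b1←b0 b2←b0 b3←b1 b4←b1 b5←b4 b6←b1 b7←b1 b8←b1
Join-block Dom:
  b1: preds {b0,b8}: {b0} ∩ {b0,b1,b8} = {b0}; idom=b0
  b6: preds {b1,b4}: {b0,b1} ∩ {b0,b1,b4} = {b0,b1}; idom=b1
  b7: preds {b5,b6}: {b0,b1,b4,b5} ∩ {b0,b1,b6} = {b0,b1}; idom=b1
  b8: preds {b6,b7}: {b0,b1,b6} ∩ {b0,b1,b7} = {b0,b1}; idom=b1

DF derivation:
  join b1 pred b0: · stop@b0
  join b1 pred b8: b8→b1 stop@b0
  join b6 pred b1: · stop@b1
  join b6 pred b4: b4 stop@b1
  join b7 pred b5: b5→b4 stop@b1
  join b7 pred b6: b6 stop@b1
  join b8 pred b6: b6 stop@b1
  join b8 pred b7: b7 stop@b1
  b0 → ∅
  b1 → {b1}
  b2 → ∅
  b3 → ∅
  b4 → {b6,b7}
  b5 → {b7}
  b6 → {b7,b8}
  b7 → {b8}
  b8 → {b1}

DF(b7) = ["b8"]

Answer: ["b8"]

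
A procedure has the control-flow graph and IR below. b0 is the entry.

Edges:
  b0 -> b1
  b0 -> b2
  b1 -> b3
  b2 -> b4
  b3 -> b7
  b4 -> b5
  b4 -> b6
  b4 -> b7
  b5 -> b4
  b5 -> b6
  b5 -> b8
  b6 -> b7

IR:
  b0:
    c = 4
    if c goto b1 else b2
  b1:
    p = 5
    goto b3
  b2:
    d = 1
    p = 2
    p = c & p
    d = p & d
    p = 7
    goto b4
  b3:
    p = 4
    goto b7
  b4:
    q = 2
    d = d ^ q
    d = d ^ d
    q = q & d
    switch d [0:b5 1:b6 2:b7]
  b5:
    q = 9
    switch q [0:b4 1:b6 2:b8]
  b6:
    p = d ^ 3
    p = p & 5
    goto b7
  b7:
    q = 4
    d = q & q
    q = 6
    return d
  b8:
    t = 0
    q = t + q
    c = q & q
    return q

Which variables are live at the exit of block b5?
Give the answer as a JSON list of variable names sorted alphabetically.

Answer: ["d", "q"]

Working:
Per-block:
  b0: def={c} ue=∅
  b1: def={p} ue=∅
  b2: def={d,p} ue={c}
  b3: def={p} ue=∅
  b4: def={d,q} ue={d}
  b5: def={q} ue=∅
  b6: def={p} ue={d}
  b7: def={d,q} ue=∅
  b8: def={c,q,t} ue={q}

Live sets:
  b0: in=∅ out={c}
  b1: in=∅ out=∅
  b2: in={c} out={d}
  b3: in=∅ out=∅
  b4: in={d} out={d}
  b5: in={d} out={d,q}
  b6: in={d} out=∅
  b7: in=∅ out=∅
  b8: in={q} out=∅

live-out(b5) = ["d", "q"]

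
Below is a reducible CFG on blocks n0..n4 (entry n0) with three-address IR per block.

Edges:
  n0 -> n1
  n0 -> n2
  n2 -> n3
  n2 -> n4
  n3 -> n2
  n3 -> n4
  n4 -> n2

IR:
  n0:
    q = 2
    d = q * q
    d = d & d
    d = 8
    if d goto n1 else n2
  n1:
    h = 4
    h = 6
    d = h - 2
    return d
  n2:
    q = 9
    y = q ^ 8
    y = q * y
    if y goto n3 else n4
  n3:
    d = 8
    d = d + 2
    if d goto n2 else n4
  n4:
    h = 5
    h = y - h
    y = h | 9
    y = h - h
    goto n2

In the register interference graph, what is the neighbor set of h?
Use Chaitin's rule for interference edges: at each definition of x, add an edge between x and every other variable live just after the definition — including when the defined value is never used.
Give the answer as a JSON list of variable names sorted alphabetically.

Block summaries:
  n0 def {d,q} use ∅
  n1 def {d,h} use ∅
  n2 def {q,y} use ∅
  n3 def {d} use ∅
  n4 def {h,y} use {y}

Liveness:
  n0: in=∅ out=∅
  n1: in=∅ out=∅
  n2: in=∅ out={y}
  n3: in={y} out={y}
  n4: in={y} out=∅

Interfere edges:
  d — {y}
  h — {y}
  q — {y}
  y — {d,h,q}

N(h) = ["y"]

Answer: ["y"]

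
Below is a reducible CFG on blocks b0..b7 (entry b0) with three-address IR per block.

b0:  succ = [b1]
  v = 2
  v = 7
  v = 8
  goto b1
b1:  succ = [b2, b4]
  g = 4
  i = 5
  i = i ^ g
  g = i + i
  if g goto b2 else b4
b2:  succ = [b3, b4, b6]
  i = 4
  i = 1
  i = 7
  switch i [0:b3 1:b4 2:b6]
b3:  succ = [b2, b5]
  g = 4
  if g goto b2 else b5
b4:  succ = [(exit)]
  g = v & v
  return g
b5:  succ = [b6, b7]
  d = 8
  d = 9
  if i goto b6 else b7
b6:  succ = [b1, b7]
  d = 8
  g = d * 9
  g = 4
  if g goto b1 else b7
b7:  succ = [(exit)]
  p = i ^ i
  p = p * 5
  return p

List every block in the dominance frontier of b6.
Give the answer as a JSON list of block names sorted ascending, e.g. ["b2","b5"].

idom tree: b1←b0 b2←b1 b3←b2 b4←b1 b5←b3 b6←b2 b7←b2
Dom∩ at merges:
  b1: preds {b0,b6}: {b0} ∩ {b0,b1,b2,b6} = {b0}; idom=b0
  b2: preds {b1,b3}: {b0,b1} ∩ {b0,b1,b2,b3} = {b0,b1}; idom=b1
  b4: preds {b1,b2}: {b0,b1} ∩ {b0,b1,b2} = {b0,b1}; idom=b1
  b6: preds {b2,b5}: {b0,b1,b2} ∩ {b0,b1,b2,b3,b5} = {b0,b1,b2}; idom=b2
  b7: preds {b5,b6}: {b0,b1,b2,b3,b5} ∩ {b0,b1,b2,b6} = {b0,b1,b2}; idom=b2

DF derivation:
  join b1 pred b0: · stop@b0
  join b1 pred b6: b6→b2→b1 stop@b0
  join b2 pred b1: · stop@b1
  join b2 pred b3: b3→b2 stop@b1
  join b4 pred b1: · stop@b1
  join b4 pred b2: b2 stop@b1
  join b6 pred b2: · stop@b2
  join b6 pred b5: b5→b3 stop@b2
  join b7 pred b5: b5→b3 stop@b2
  join b7 pred b6: b6 stop@b2
  b0 → ∅
  b1 → {b1}
  b2 → {b1,b2,b4}
  b3 → {b2,b6,b7}
  b4 → ∅
  b5 → {b6,b7}
  b6 → {b1,b7}
  b7 → ∅

DF(b6) = ["b1", "b7"]

Answer: ["b1", "b7"]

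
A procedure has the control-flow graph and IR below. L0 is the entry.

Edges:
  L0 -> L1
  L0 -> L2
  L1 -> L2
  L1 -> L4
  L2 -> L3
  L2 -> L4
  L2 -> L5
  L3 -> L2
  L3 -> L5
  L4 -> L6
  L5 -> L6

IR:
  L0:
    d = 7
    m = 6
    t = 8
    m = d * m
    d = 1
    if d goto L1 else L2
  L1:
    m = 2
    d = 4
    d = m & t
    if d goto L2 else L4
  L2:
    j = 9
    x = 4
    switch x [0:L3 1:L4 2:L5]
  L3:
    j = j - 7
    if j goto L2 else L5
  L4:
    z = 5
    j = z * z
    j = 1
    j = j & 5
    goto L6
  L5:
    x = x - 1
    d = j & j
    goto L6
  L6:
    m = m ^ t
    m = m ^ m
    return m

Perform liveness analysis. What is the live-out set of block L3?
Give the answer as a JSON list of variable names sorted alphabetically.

Answer: ["j", "m", "t", "x"]

Derivation:
Per-block:
  L0: {d,m,t} / ∅
  L1: {d,m} / {t}
  L2: {j,x} / ∅
  L3: {j} / {j}
  L4: {j,z} / ∅
  L5: {d,x} / {j,x}
  L6: {m} / {m,t}

Live sets:
  live L0: ∅→{m,t}
  live L1: {t}→{m,t}
  live L2: {m,t}→{j,m,t,x}
  live L3: {j,m,t,x}→{j,m,t,x}
  live L4: {m,t}→{m,t}
  live L5: {j,m,t,x}→{m,t}
  live L6: {m,t}→∅

live-out(L3) = ["j", "m", "t", "x"]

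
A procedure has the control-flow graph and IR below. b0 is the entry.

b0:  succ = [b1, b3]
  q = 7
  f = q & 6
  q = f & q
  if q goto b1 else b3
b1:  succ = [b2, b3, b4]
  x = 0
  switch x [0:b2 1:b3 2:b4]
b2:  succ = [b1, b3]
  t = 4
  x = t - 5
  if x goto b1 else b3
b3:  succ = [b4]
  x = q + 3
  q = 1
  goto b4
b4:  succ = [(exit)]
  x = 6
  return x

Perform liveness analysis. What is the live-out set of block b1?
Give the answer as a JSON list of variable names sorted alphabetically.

Block summaries:
  b0: {f,q} / ∅
  b1: {x} / ∅
  b2: {t,x} / ∅
  b3: {q,x} / {q}
  b4: {x} / ∅

Backward fixpoint:
  live b0: ∅→{q}
  live b1: {q}→{q}
  live b2: {q}→{q}
  live b3: {q}→∅
  live b4: ∅→∅

live-out(b1) = ["q"]

Answer: ["q"]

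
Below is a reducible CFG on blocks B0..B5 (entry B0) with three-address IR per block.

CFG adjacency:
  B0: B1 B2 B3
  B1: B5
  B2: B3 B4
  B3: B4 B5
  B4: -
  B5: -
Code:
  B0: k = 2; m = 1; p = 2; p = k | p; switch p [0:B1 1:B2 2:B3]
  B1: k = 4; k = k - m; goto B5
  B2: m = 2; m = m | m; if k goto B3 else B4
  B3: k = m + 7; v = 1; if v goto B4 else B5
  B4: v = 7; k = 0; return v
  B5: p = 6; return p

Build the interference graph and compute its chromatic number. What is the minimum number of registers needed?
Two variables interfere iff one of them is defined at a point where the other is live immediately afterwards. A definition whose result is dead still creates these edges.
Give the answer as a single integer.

Per-block:
  B0: {k,m,p} / ∅
  B1: {k} / {m}
  B2: {m} / {k}
  B3: {k,v} / {m}
  B4: {k,v} / ∅
  B5: {p} / ∅

Live sets:
  B0 li=∅ lo={k,m}
  B1 li={m} lo=∅
  B2 li={k} lo={m}
  B3 li={m} lo=∅
  B4 li=∅ lo=∅
  B5 li=∅ lo=∅

Interfere edges:
  k: {m,p,v}
  m: {k,p}
  p: {k,m}
  v: {k}

Chromatic number:
  lower bound: {k,m,p} mutually conflict ⇒ χ ≥ 3
  3-colouring: R0={k}  R1={m,v}  R2={p}
  χ = 3

Answer: 3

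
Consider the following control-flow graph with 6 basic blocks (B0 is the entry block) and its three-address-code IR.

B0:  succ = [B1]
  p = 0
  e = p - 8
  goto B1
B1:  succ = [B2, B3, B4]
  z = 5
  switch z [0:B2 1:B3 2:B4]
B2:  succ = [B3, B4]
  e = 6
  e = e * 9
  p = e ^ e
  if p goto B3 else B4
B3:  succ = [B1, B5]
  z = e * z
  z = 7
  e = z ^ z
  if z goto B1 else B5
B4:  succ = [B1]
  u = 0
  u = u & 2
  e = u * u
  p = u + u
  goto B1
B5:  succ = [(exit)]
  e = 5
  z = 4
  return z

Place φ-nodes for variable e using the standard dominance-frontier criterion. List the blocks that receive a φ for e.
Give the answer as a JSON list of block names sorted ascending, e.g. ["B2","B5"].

idom tree: B1←B0 B2←B1 B3←B1 B4←B1 B5←B3
Join-block Dom:
  B1: preds {B0,B3,B4}: {B0} ∩ {B0,B1,B3} ∩ {B0,B1,B4} = {B0}; idom=B0
  B3: preds {B1,B2}: {B0,B1} ∩ {B0,B1,B2} = {B0,B1}; idom=B1
  B4: preds {B1,B2}: {B0,B1} ∩ {B0,B1,B2} = {B0,B1}; idom=B1

Frontier:
  B1←B0: walk · to B0
  B1←B3: walk B3→B1 to B0
  B1←B4: walk B4→B1 to B0
  B3←B1: walk · to B1
  B3←B2: walk B2 to B1
  B4←B1: walk · to B1
  B4←B2: walk B2 to B1
  B0: DF=∅
  B1: DF={B1}
  B2: DF={B3,B4}
  B3: DF={B1}
  B4: DF={B1}
  B5: DF=∅

φ for e: defs {B0,B2,B3,B4,B5}
  DF⁺ = {B1,B3,B4}

Answer: ["B1", "B3", "B4"]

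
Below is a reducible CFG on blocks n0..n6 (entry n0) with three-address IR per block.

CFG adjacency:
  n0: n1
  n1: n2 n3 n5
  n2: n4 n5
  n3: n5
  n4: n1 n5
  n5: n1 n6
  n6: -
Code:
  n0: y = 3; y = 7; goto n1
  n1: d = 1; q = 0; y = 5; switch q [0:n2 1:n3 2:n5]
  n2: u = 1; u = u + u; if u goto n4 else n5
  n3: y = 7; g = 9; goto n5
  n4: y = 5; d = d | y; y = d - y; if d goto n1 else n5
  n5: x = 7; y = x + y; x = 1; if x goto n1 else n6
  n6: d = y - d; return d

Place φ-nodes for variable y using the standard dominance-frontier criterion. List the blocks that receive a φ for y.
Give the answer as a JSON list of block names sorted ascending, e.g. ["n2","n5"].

idom tree: n1←n0 n2←n1 n3←n1 n4←n2 n5←n1 n6←n5
Join-block Dom:
  n1: preds {n0,n4,n5}: {n0} ∩ {n0,n1,n2,n4} ∩ {n0,n1,n5} = {n0}; idom=n0
  n5: preds {n1,n2,n3,n4}: {n0,n1} ∩ {n0,n1,n2} ∩ {n0,n1,n3} ∩ {n0,n1,n2,n4} = {n0,n1}; idom=n1

DF derivation:
  join n1 pred n0: · stop@n0
  join n1 pred n4: n4→n2→n1 stop@n0
  join n1 pred n5: n5→n1 stop@n0
  join n5 pred n1: · stop@n1
  join n5 pred n2: n2 stop@n1
  join n5 pred n3: n3 stop@n1
  join n5 pred n4: n4→n2 stop@n1
  n0: DF=∅
  n1: DF={n1}
  n2: DF={n1,n5}
  n3: DF={n5}
  n4: DF={n1,n5}
  n5: DF={n1}
  n6: DF=∅

φ for y: defs {n0,n1,n3,n4,n5}
  DF⁺ = {n1,n5}

Answer: ["n1", "n5"]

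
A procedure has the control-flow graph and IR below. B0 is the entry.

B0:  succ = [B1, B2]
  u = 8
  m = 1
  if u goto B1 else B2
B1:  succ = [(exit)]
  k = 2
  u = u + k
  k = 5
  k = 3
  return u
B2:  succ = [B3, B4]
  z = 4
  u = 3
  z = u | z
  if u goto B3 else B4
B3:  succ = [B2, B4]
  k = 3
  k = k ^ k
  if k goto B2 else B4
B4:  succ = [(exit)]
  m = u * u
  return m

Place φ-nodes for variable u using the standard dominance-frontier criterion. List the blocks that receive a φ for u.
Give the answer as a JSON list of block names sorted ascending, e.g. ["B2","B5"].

idom tree: B1←B0 B2←B0 B3←B2 B4←B2
Dom at joins:
  B2: preds {B0,B3}: {B0} ∩ {B0,B2,B3} = {B0}; idom=B0
  B4: preds {B2,B3}: {B0,B2} ∩ {B0,B2,B3} = {B0,B2}; idom=B2

DF walk-up:
  B2←B0: walk · to B0
  B2←B3: walk B3→B2 to B0
  B4←B2: walk · to B2
  B4←B3: walk B3 to B2
  B0: DF=∅
  B1: DF=∅
  B2: DF={B2}
  B3: DF={B2,B4}
  B4: DF=∅

φ for u: defs {B0,B1,B2}
  DF⁺ = {B2}

Answer: ["B2"]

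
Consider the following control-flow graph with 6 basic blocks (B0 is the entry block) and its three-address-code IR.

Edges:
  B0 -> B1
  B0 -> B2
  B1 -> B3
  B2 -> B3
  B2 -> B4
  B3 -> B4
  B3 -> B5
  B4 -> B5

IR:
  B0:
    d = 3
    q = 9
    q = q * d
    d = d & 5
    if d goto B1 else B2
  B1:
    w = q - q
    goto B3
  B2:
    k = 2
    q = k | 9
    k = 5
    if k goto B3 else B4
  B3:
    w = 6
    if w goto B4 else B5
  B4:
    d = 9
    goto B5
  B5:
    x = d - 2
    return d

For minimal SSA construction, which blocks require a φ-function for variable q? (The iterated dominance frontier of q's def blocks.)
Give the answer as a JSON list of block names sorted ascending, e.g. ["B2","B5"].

Answer: ["B3", "B4", "B5"]

Working:
idom tree: B1←B0 B2←B0 B3←B0 B4←B0 B5←B0
Dom∩ at merges:
  B3: preds {B1,B2}: {B0,B1} ∩ {B0,B2} = {B0}; idom=B0
  B4: preds {B2,B3}: {B0,B2} ∩ {B0,B3} = {B0}; idom=B0
  B5: preds {B3,B4}: {B0,B3} ∩ {B0,B4} = {B0}; idom=B0

Frontier:
  join B3 pred B1: B1 stop@B0
  join B3 pred B2: B2 stop@B0
  join B4 pred B2: B2 stop@B0
  join B4 pred B3: B3 stop@B0
  join B5 pred B3: B3 stop@B0
  join B5 pred B4: B4 stop@B0
  B0: DF=∅
  B1: DF={B3}
  B2: DF={B3,B4}
  B3: DF={B4,B5}
  B4: DF={B5}
  B5: DF=∅

φ for q: defs {B0,B2}
  DF⁺ = {B3,B4,B5}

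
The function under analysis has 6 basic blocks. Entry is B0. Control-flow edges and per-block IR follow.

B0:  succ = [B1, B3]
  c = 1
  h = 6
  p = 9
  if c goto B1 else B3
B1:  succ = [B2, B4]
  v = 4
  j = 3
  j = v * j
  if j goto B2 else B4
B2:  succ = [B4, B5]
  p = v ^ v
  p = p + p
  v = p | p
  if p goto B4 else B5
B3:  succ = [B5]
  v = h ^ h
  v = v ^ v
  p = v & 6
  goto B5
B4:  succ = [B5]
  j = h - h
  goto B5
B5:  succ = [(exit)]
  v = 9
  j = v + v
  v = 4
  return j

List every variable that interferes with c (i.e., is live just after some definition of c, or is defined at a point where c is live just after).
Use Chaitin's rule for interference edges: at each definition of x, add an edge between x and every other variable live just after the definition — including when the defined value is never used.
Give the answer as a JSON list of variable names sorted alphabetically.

def/use:
  B0: def={c,h,p} ue=∅
  B1: def={j,v} ue=∅
  B2: def={p,v} ue={v}
  B3: def={p,v} ue={h}
  B4: def={j} ue={h}
  B5: def={j,v} ue=∅

Live sets:
  B0: in=∅ out={h}
  B1: in={h} out={h,v}
  B2: in={h,v} out={h}
  B3: in={h} out=∅
  B4: in={h} out=∅
  B5: in=∅ out=∅

Conflict graph:
  c: {h,p}
  h: {c,j,p,v}
  j: {h,v}
  p: {c,h,v}
  v: {h,j,p}

N(c) = ["h", "p"]

Answer: ["h", "p"]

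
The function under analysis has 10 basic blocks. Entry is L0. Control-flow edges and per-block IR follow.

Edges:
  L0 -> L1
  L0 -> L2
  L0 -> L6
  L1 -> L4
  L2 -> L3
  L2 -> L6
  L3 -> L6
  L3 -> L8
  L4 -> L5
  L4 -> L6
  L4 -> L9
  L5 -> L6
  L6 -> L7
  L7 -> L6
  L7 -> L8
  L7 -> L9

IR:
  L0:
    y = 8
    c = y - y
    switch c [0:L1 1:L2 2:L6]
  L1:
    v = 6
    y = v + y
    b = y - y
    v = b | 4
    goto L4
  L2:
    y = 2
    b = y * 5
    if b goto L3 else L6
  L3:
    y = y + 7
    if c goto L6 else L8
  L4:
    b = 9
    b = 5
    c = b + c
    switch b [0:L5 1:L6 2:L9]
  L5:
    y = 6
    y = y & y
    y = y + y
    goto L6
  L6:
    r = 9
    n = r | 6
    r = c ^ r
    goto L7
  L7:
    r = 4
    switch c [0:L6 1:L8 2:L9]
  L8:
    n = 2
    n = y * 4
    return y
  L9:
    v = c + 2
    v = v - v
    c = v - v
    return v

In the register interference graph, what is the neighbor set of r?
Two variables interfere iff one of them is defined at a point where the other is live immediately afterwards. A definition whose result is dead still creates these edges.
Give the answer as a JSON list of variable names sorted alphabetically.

Block summaries:
  L0: def={c,y} ue=∅
  L1: def={b,v,y} ue={y}
  L2: def={b,y} ue=∅
  L3: def={y} ue={c,y}
  L4: def={b,c} ue={c}
  L5: def={y} ue=∅
  L6: def={n,r} ue={c}
  L7: def={r} ue={c}
  L8: def={n} ue={y}
  L9: def={c,v} ue={c}

Live sets:
  live L0: ∅→{c,y}
  live L1: {c,y}→{c,y}
  live L2: {c}→{c,y}
  live L3: {c,y}→{c,y}
  live L4: {c,y}→{c,y}
  live L5: {c}→{c,y}
  live L6: {c,y}→{c,y}
  live L7: {c,y}→{c,y}
  live L8: {y}→∅
  live L9: {c}→∅

Conflict graph:
  b: {c,y}
  c: {b,n,r,v,y}
  n: {c,r,y}
  r: {c,n,y}
  v: {c,y}
  y: {b,c,n,r,v}

N(r) = ["c", "n", "y"]

Answer: ["c", "n", "y"]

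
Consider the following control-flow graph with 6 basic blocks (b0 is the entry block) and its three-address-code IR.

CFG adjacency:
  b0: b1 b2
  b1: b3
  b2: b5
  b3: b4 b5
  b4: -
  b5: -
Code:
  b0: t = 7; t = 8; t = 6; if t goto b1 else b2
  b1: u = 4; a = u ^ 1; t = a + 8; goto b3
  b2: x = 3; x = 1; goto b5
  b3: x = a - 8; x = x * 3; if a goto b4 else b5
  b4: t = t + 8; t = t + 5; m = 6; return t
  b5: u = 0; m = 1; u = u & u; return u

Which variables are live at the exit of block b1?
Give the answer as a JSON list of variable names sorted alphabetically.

Answer: ["a", "t"]

Working:
Per-block:
  b0: def={t} ue=∅
  b1: def={a,t,u} ue=∅
  b2: def={x} ue=∅
  b3: def={x} ue={a}
  b4: def={m,t} ue={t}
  b5: def={m,u} ue=∅

Liveness:
  b0 li=∅ lo=∅
  b1 li=∅ lo={a,t}
  b2 li=∅ lo=∅
  b3 li={a,t} lo={t}
  b4 li={t} lo=∅
  b5 li=∅ lo=∅

live-out(b1) = ["a", "t"]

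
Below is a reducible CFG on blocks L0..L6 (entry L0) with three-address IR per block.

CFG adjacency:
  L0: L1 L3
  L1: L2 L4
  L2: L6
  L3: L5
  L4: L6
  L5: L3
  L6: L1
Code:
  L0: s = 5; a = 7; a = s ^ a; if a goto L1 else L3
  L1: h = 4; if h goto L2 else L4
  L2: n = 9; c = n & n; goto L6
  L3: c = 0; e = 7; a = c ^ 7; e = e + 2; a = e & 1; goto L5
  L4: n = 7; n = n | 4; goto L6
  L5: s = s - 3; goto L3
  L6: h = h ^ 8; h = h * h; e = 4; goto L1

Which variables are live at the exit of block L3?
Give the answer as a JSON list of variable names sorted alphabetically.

Answer: ["s"]

Working:
def/use:
  L0: def={a,s} ue=∅
  L1: def={h} ue=∅
  L2: def={c,n} ue=∅
  L3: def={a,c,e} ue=∅
  L4: def={n} ue=∅
  L5: def={s} ue={s}
  L6: def={e,h} ue={h}

Backward fixpoint:
  L0 li=∅ lo={s}
  L1 li=∅ lo={h}
  L2 li={h} lo={h}
  L3 li={s} lo={s}
  L4 li={h} lo={h}
  L5 li={s} lo={s}
  L6 li={h} lo=∅

live-out(L3) = ["s"]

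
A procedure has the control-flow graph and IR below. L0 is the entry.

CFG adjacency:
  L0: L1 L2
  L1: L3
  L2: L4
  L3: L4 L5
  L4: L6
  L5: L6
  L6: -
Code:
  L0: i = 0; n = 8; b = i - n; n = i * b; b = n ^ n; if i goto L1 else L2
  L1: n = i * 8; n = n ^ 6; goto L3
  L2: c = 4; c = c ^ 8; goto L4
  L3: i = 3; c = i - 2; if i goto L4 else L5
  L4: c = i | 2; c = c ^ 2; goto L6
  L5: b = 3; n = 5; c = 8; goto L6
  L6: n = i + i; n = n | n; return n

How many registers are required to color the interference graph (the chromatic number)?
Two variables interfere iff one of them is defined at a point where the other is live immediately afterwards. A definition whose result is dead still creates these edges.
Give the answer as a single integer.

Per-block:
  L0 def {b,i,n} use ∅
  L1 def {n} use {i}
  L2 def {c} use ∅
  L3 def {c,i} use ∅
  L4 def {c} use {i}
  L5 def {b,c,n} use ∅
  L6 def {n} use {i}

Backward fixpoint:
  live L0: ∅→{i}
  live L1: {i}→∅
  live L2: {i}→{i}
  live L3: ∅→{i}
  live L4: {i}→{i}
  live L5: {i}→{i}
  live L6: {i}→∅

Interfere edges:
  b↔{i}
  c↔{i}
  i↔{b,c,n}
  n↔{i}

Registers:
  lower bound: {b,i} mutually conflict ⇒ χ ≥ 2
  assign b→R1 c→R1 i→R0 n→R1 — no edge inside a register ⇒ χ ≤ 2
  χ = 2

Answer: 2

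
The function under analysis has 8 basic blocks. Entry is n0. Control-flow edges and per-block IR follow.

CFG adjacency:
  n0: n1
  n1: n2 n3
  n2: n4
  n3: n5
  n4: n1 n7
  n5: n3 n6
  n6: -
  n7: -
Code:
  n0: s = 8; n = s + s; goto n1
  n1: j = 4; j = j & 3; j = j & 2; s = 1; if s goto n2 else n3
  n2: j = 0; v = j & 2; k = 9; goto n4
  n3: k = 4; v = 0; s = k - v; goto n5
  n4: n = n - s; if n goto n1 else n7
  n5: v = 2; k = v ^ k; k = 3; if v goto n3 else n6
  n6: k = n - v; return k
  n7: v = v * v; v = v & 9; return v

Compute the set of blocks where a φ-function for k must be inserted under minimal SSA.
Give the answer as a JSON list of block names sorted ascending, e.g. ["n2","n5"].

Answer: ["n1", "n3"]

Working:
idom tree: n1←n0 n2←n1 n3←n1 n4←n2 n5←n3 n6←n5 n7←n4
Join-block Dom:
  n1: preds {n0,n4}: {n0} ∩ {n0,n1,n2,n4} = {n0}; idom=n0
  n3: preds {n1,n5}: {n0,n1} ∩ {n0,n1,n3,n5} = {n0,n1}; idom=n1

DF walk-up:
  join n1 pred n0: · stop@n0
  join n1 pred n4: n4→n2→n1 stop@n0
  join n3 pred n1: · stop@n1
  join n3 pred n5: n5→n3 stop@n1
  n0 → ∅
  n1 → {n1}
  n2 → {n1}
  n3 → {n3}
  n4 → {n1}
  n5 → {n3}
  n6 → ∅
  n7 → ∅

φ for k: defs {n2,n3,n5,n6}
  DF⁺ = {n1,n3}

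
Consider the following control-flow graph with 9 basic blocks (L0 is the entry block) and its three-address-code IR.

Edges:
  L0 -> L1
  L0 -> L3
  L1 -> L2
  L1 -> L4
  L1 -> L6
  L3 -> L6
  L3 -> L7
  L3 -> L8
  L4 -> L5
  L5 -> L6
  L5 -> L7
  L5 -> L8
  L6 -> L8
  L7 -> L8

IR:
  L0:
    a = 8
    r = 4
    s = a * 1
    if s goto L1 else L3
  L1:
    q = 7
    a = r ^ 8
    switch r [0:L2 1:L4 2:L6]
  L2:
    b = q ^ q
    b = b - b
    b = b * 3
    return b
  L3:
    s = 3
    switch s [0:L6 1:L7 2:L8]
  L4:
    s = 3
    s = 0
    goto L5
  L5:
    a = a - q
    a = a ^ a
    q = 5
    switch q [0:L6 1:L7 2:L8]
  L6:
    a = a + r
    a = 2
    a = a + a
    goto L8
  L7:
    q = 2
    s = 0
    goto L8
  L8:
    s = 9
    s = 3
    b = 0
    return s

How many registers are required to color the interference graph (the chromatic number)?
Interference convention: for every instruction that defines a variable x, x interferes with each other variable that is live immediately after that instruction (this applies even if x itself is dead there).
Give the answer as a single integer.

Block summaries:
  L0: def={a,r,s} ue=∅
  L1: def={a,q} ue={r}
  L2: def={b} ue={q}
  L3: def={s} ue=∅
  L4: def={s} ue=∅
  L5: def={a,q} ue={a,q}
  L6: def={a} ue={a,r}
  L7: def={q,s} ue=∅
  L8: def={b,s} ue=∅

Live sets:
  L0 li=∅ lo={a,r}
  L1 li={r} lo={a,q,r}
  L2 li={q} lo=∅
  L3 li={a,r} lo={a,r}
  L4 li={a,q,r} lo={a,q,r}
  L5 li={a,q,r} lo={a,r}
  L6 li={a,r} lo=∅
  L7 li=∅ lo=∅
  L8 li=∅ lo=∅

Interference:
  a — {q,r,s}
  b — {s}
  q — {a,r,s}
  r — {a,q,s}
  s — {a,b,q,r}

Registers:
  clique {a,q,r,s} ⇒ need ≥ 4
  4-colouring: R0={s}  R1={a,b}  R2={q}  R3={r}
  χ = 4

Answer: 4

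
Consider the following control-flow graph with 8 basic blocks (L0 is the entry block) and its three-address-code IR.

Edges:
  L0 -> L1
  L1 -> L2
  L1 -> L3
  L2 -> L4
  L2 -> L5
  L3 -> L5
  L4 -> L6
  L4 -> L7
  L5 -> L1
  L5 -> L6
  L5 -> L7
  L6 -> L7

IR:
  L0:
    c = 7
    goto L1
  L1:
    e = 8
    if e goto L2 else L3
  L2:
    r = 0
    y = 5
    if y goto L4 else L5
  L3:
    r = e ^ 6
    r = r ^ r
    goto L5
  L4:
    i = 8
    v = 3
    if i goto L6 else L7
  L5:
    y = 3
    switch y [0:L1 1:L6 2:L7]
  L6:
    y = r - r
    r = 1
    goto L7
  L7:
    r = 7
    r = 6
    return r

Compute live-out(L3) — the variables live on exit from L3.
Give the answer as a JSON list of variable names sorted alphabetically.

def/use:
  L0: def={c} ue=∅
  L1: def={e} ue=∅
  L2: def={r,y} ue=∅
  L3: def={r} ue={e}
  L4: def={i,v} ue=∅
  L5: def={y} ue=∅
  L6: def={r,y} ue={r}
  L7: def={r} ue=∅

Live sets:
  L0: in=∅ out=∅
  L1: in=∅ out={e}
  L2: in=∅ out={r}
  L3: in={e} out={r}
  L4: in={r} out={r}
  L5: in={r} out={r}
  L6: in={r} out=∅
  L7: in=∅ out=∅

live-out(L3) = ["r"]

Answer: ["r"]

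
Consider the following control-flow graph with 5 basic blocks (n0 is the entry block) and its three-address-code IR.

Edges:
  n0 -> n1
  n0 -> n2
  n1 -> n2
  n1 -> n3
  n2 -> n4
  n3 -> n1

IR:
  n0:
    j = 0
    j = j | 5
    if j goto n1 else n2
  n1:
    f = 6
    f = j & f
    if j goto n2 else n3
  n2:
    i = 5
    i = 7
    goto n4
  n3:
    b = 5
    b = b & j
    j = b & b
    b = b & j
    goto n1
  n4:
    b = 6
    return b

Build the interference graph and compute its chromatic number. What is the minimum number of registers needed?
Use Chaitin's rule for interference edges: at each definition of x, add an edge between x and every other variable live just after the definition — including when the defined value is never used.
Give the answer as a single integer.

Answer: 2

Derivation:
Per-block:
  n0: def={j} ue=∅
  n1: def={f} ue={j}
  n2: def={i} ue=∅
  n3: def={b,j} ue={j}
  n4: def={b} ue=∅

Live sets:
  n0: in=∅ out={j}
  n1: in={j} out={j}
  n2: in=∅ out=∅
  n3: in={j} out={j}
  n4: in=∅ out=∅

Conflict graph:
  b — {j}
  f — {j}
  i — ∅
  j — {b,f}

Chromatic number:
  lower bound: {b,j} mutually conflict ⇒ χ ≥ 2
  assign b→R1 f→R1 i→R0 j→R0 — no edge inside a register ⇒ χ ≤ 2
  χ = 2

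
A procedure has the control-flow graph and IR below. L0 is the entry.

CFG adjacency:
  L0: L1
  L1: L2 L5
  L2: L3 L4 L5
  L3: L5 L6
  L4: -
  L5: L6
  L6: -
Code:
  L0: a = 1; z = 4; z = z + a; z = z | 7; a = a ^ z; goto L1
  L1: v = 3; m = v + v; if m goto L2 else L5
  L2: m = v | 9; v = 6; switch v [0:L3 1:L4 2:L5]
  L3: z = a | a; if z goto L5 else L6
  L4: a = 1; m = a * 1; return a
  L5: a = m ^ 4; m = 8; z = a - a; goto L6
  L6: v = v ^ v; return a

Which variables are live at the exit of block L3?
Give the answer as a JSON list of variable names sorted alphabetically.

Answer: ["a", "m", "v"]

Analysis:
Per-block:
  L0 def {a,z} use ∅
  L1 def {m,v} use ∅
  L2 def {m,v} use {v}
  L3 def {z} use {a}
  L4 def {a,m} use ∅
  L5 def {a,m,z} use {m}
  L6 def {v} use {a,v}

Backward fixpoint:
  live L0: ∅→{a}
  live L1: {a}→{a,m,v}
  live L2: {a,v}→{a,m,v}
  live L3: {a,m,v}→{a,m,v}
  live L4: ∅→∅
  live L5: {m,v}→{a,v}
  live L6: {a,v}→∅

live-out(L3) = ["a", "m", "v"]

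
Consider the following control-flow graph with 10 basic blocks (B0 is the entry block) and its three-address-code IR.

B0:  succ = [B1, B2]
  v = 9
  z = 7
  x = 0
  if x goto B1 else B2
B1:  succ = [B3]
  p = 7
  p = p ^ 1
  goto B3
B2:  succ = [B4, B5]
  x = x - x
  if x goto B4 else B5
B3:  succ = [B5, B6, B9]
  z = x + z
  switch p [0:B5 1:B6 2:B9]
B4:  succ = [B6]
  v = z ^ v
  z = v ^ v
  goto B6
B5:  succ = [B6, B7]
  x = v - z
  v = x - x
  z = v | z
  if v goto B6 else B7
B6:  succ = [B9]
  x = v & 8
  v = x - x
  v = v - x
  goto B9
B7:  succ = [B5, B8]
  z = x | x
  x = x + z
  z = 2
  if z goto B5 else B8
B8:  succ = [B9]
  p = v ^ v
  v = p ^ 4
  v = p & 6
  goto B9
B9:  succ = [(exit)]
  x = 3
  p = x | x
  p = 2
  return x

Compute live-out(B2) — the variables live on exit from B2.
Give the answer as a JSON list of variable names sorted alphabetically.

Answer: ["v", "z"]

Analysis:
def/use:
  B0: {v,x,z} / ∅
  B1: {p} / ∅
  B2: {x} / {x}
  B3: {z} / {p,x,z}
  B4: {v,z} / {v,z}
  B5: {v,x,z} / {v,z}
  B6: {v,x} / {v}
  B7: {x,z} / {x}
  B8: {p,v} / {v}
  B9: {p,x} / ∅

Live sets:
  B0: in=∅ out={v,x,z}
  B1: in={v,x,z} out={p,v,x,z}
  B2: in={v,x,z} out={v,z}
  B3: in={p,v,x,z} out={v,z}
  B4: in={v,z} out={v}
  B5: in={v,z} out={v,x}
  B6: in={v} out=∅
  B7: in={v,x} out={v,z}
  B8: in={v} out=∅
  B9: in=∅ out=∅

live-out(B2) = ["v", "z"]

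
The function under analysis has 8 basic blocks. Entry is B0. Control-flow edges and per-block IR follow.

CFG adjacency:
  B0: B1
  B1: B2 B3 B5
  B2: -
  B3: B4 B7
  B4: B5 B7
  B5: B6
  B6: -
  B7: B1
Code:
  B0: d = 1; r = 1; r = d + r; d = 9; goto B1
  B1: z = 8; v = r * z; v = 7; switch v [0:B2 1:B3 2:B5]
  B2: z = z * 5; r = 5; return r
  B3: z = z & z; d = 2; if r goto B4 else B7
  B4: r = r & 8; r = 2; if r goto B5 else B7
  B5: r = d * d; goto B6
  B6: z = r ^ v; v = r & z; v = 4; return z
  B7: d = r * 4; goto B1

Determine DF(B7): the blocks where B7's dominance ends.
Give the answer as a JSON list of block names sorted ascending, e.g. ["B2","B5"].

Answer: ["B1"]

Working:
idom tree: B1←B0 B2←B1 B3←B1 B4←B3 B5←B1 B6←B5 B7←B3
Dom at joins:
  B1: preds {B0,B7}: {B0} ∩ {B0,B1,B3,B7} = {B0}; idom=B0
  B5: preds {B1,B4}: {B0,B1} ∩ {B0,B1,B3,B4} = {B0,B1}; idom=B1
  B7: preds {B3,B4}: {B0,B1,B3} ∩ {B0,B1,B3,B4} = {B0,B1,B3}; idom=B3

Frontier:
  B1←B0: walk · to B0
  B1←B7: walk B7→B3→B1 to B0
  B5←B1: walk · to B1
  B5←B4: walk B4→B3 to B1
  B7←B3: walk · to B3
  B7←B4: walk B4 to B3
  B0 → ∅
  B1 → {B1}
  B2 → ∅
  B3 → {B1,B5}
  B4 → {B5,B7}
  B5 → ∅
  B6 → ∅
  B7 → {B1}

DF(B7) = ["B1"]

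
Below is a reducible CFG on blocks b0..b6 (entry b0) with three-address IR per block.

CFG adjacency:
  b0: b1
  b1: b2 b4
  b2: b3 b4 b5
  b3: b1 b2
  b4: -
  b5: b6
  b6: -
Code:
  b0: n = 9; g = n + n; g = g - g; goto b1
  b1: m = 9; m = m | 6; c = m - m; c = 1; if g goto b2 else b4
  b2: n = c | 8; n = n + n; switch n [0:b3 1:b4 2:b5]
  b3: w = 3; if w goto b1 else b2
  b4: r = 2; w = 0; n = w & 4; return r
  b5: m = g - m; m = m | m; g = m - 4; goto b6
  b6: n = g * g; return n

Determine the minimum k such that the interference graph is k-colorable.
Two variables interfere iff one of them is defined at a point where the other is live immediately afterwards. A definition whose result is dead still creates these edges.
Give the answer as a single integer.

Per-block:
  b0: {g,n} / ∅
  b1: {c,m} / {g}
  b2: {n} / {c}
  b3: {w} / ∅
  b4: {n,r,w} / ∅
  b5: {g,m} / {g,m}
  b6: {n} / {g}

Live sets:
  b0 li=∅ lo={g}
  b1 li={g} lo={c,g,m}
  b2 li={c,g,m} lo={c,g,m}
  b3 li={c,g,m} lo={c,g,m}
  b4 li=∅ lo=∅
  b5 li={g,m} lo={g}
  b6 li={g} lo=∅

Conflict graph:
  c: {g,m,n,w}
  g: {c,m,n,w}
  m: {c,g,n,w}
  n: {c,g,m,r}
  r: {n,w}
  w: {c,g,m,r}

Colouring:
  clique {c,g,m,n} ⇒ need ≥ 4
  4-colouring: R0={c,r}  R1={g}  R2={m}  R3={n,w}
  χ = 4

Answer: 4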